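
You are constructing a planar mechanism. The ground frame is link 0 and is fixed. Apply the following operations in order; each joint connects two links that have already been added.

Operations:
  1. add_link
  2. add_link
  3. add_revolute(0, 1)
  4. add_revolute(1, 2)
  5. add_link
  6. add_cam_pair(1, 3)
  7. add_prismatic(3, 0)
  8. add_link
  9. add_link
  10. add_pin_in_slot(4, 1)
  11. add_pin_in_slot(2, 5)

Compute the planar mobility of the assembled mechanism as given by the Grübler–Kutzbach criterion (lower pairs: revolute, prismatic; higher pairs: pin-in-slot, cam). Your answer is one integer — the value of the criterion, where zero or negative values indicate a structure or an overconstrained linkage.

M = 6

L=1 J1=0 J2=0
add link → L=2 J1=0 J2=0
add link → L=3 J1=0 J2=0
R@0,1 dof=1 J1 → L=3 J1=1 J2=0
R@1,2 dof=1 J1 → L=3 J1=2 J2=0
add link → L=4 J1=2 J2=0
C@1,3 dof=2 J2 → L=4 J1=2 J2=1
P@3,0 dof=1 J1 → L=4 J1=3 J2=1
add link → L=5 J1=3 J2=1
add link → L=6 J1=3 J2=1
PS@4,1 dof=2 J2 → L=6 J1=3 J2=2
PS@2,5 dof=2 J2 → L=6 J1=3 J2=3
M=3(L−1)−2J1−J2=3·5−2·3−3=6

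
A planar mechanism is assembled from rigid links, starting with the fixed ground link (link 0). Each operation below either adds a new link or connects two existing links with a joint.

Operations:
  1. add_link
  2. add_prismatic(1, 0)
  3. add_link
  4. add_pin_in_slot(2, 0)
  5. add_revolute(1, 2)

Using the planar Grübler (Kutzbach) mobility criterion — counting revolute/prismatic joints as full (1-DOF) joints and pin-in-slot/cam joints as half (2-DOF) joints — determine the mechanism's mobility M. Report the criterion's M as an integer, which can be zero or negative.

M = 1

[1;0;0] (link 0 is ground)
L+ [2;0;0]
P(1,0)∈J1 [2;1;0]
L+ [3;1;0]
PS(2,0)∈J2 [3;1;1]
R(1,2)∈J1 [3;2;1]
mobility = 6 − 4 − 1 = 1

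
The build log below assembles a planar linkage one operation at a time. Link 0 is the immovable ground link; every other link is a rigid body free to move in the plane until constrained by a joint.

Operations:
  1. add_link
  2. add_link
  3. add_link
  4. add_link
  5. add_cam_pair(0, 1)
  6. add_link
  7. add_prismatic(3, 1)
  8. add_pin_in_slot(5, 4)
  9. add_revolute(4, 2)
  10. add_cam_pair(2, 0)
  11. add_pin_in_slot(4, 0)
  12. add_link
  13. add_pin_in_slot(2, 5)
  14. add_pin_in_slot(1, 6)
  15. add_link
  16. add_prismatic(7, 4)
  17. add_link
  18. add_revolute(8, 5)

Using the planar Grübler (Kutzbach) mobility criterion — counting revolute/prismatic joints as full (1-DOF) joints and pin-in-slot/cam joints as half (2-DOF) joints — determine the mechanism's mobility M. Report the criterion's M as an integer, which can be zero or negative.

[1;0;0] (link 0 is ground)
L+ [2;0;0]
L+ [3;0;0]
L+ [4;0;0]
L+ [5;0;0]
C(0,1)∈J2 [5;0;1]
L+ [6;0;1]
P(3,1)∈J1 [6;1;1]
PS(5,4)∈J2 [6;1;2]
R(4,2)∈J1 [6;2;2]
C(2,0)∈J2 [6;2;3]
PS(4,0)∈J2 [6;2;4]
L+ [7;2;4]
PS(2,5)∈J2 [7;2;5]
PS(1,6)∈J2 [7;2;6]
L+ [8;2;6]
P(7,4)∈J1 [8;3;6]
L+ [9;3;6]
R(8,5)∈J1 [9;4;6]
mobility = 24 − 8 − 6 = 10

M = 10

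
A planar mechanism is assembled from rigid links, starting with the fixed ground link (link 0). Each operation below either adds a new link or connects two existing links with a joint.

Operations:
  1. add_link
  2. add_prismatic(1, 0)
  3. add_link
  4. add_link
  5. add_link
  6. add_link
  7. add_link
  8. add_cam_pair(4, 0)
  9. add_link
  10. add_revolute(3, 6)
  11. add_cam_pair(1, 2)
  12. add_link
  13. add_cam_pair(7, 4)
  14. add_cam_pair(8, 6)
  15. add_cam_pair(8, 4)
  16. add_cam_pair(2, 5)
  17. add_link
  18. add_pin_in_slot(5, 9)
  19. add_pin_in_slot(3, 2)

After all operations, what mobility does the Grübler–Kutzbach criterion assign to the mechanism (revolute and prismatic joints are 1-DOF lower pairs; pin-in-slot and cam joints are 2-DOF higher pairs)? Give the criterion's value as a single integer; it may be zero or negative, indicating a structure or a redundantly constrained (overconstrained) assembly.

[1;0;0] (link 0 is ground)
L+ [2;0;0]
P(1,0)∈J1 [2;1;0]
L+ [3;1;0]
L+ [4;1;0]
L+ [5;1;0]
L+ [6;1;0]
L+ [7;1;0]
C(4,0)∈J2 [7;1;1]
L+ [8;1;1]
R(3,6)∈J1 [8;2;1]
C(1,2)∈J2 [8;2;2]
L+ [9;2;2]
C(7,4)∈J2 [9;2;3]
C(8,6)∈J2 [9;2;4]
C(8,4)∈J2 [9;2;5]
C(2,5)∈J2 [9;2;6]
L+ [10;2;6]
PS(5,9)∈J2 [10;2;7]
PS(3,2)∈J2 [10;2;8]
mobility = 27 − 4 − 8 = 15

M = 15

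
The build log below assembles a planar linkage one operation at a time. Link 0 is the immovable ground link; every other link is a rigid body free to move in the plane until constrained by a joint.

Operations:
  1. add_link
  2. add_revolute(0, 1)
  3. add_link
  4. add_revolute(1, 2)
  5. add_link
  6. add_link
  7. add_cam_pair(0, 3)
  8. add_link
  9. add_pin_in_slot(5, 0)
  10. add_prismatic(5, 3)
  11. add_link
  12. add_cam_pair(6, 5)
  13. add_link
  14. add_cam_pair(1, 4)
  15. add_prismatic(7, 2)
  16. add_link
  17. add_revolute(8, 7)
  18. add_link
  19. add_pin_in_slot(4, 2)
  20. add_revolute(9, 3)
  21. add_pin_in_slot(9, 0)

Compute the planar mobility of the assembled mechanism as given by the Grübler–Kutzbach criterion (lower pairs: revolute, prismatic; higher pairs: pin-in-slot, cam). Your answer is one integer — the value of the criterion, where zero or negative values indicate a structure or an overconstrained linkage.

ground; <1,0,0>
#1 <2,0,0>
R:0↔1 J1 <2,1,0>
#2 <3,1,0>
R:1↔2 J1 <3,2,0>
#3 <4,2,0>
#4 <5,2,0>
C:0↔3 J2 <5,2,1>
#5 <6,2,1>
PS:5↔0 J2 <6,2,2>
P:5↔3 J1 <6,3,2>
#6 <7,3,2>
C:6↔5 J2 <7,3,3>
#7 <8,3,3>
C:1↔4 J2 <8,3,4>
P:7↔2 J1 <8,4,4>
#8 <9,4,4>
R:8↔7 J1 <9,5,4>
#9 <10,5,4>
PS:4↔2 J2 <10,5,5>
R:9↔3 J1 <10,6,5>
PS:9↔0 J2 <10,6,6>
3×9 − 2×6 − 1×6 = 9

M = 9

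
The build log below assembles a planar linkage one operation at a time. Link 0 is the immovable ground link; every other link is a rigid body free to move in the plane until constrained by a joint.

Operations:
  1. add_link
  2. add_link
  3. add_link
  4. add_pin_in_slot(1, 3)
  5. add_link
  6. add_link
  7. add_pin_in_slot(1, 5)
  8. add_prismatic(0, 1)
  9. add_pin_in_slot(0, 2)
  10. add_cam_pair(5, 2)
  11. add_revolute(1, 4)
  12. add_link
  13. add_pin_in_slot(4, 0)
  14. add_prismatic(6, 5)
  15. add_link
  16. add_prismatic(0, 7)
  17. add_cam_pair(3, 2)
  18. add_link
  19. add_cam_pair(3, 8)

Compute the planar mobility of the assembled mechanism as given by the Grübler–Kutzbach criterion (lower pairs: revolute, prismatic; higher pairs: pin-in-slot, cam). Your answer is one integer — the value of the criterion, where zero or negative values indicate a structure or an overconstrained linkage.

link 0 = ground. State L|J1|J2 = 1|0|0
+link1  2|0|0
+link2  3|0|0
+link3  4|0|0
PS(1,3) f=2→J2  4|0|1
+link4  5|0|1
+link5  6|0|1
PS(1,5) f=2→J2  6|0|2
P(0,1) f=1→J1  6|1|2
PS(0,2) f=2→J2  6|1|3
C(5,2) f=2→J2  6|1|4
R(1,4) f=1→J1  6|2|4
+link6  7|2|4
PS(4,0) f=2→J2  7|2|5
P(6,5) f=1→J1  7|3|5
+link7  8|3|5
P(0,7) f=1→J1  8|4|5
C(3,2) f=2→J2  8|4|6
+link8  9|4|6
C(3,8) f=2→J2  9|4|7
M = 3(9−1)−2·4−7 = 24−8−7 = 9

M = 9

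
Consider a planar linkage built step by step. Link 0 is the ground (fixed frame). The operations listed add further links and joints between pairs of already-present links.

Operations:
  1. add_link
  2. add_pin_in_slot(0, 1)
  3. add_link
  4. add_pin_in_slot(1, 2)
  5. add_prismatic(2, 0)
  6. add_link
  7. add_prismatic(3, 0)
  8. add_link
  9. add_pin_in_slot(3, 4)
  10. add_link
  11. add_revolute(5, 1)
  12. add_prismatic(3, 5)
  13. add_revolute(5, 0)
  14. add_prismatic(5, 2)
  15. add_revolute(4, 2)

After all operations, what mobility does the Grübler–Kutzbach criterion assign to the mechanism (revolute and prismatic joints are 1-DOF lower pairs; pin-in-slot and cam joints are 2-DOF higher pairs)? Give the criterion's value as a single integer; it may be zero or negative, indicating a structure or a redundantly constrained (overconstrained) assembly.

ground; <1,0,0>
#1 <2,0,0>
PS:0↔1 J2 <2,0,1>
#2 <3,0,1>
PS:1↔2 J2 <3,0,2>
P:2↔0 J1 <3,1,2>
#3 <4,1,2>
P:3↔0 J1 <4,2,2>
#4 <5,2,2>
PS:3↔4 J2 <5,2,3>
#5 <6,2,3>
R:5↔1 J1 <6,3,3>
P:3↔5 J1 <6,4,3>
R:5↔0 J1 <6,5,3>
P:5↔2 J1 <6,6,3>
R:4↔2 J1 <6,7,3>
3×5 − 2×7 − 1×3 = -2

M = -2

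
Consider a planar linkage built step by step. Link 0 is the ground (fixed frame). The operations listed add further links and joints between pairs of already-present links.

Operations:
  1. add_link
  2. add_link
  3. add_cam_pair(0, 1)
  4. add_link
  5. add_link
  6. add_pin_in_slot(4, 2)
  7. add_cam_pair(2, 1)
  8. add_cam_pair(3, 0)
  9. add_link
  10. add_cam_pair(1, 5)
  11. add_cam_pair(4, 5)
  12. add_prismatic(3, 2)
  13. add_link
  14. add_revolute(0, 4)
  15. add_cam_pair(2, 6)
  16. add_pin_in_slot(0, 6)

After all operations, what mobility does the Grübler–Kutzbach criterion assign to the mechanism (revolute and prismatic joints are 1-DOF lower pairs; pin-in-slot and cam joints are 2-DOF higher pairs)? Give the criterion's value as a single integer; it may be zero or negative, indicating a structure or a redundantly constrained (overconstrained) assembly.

M = 6

[1;0;0] (link 0 is ground)
L+ [2;0;0]
L+ [3;0;0]
C(0,1)∈J2 [3;0;1]
L+ [4;0;1]
L+ [5;0;1]
PS(4,2)∈J2 [5;0;2]
C(2,1)∈J2 [5;0;3]
C(3,0)∈J2 [5;0;4]
L+ [6;0;4]
C(1,5)∈J2 [6;0;5]
C(4,5)∈J2 [6;0;6]
P(3,2)∈J1 [6;1;6]
L+ [7;1;6]
R(0,4)∈J1 [7;2;6]
C(2,6)∈J2 [7;2;7]
PS(0,6)∈J2 [7;2;8]
mobility = 18 − 4 − 8 = 6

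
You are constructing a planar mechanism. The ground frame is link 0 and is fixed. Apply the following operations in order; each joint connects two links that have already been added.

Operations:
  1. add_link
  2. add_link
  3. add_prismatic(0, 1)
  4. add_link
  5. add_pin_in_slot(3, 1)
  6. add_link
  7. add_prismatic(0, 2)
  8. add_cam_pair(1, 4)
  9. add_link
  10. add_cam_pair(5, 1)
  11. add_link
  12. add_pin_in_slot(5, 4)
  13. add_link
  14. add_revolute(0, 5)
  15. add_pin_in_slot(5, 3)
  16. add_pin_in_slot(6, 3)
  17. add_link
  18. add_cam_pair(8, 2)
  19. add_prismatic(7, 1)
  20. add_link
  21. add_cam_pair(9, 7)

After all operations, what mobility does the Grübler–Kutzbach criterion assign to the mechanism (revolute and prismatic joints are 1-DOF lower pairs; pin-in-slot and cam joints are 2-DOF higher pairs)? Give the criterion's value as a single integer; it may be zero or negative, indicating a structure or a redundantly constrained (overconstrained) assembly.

M = 11

[1;0;0] (link 0 is ground)
L+ [2;0;0]
L+ [3;0;0]
P(0,1)∈J1 [3;1;0]
L+ [4;1;0]
PS(3,1)∈J2 [4;1;1]
L+ [5;1;1]
P(0,2)∈J1 [5;2;1]
C(1,4)∈J2 [5;2;2]
L+ [6;2;2]
C(5,1)∈J2 [6;2;3]
L+ [7;2;3]
PS(5,4)∈J2 [7;2;4]
L+ [8;2;4]
R(0,5)∈J1 [8;3;4]
PS(5,3)∈J2 [8;3;5]
PS(6,3)∈J2 [8;3;6]
L+ [9;3;6]
C(8,2)∈J2 [9;3;7]
P(7,1)∈J1 [9;4;7]
L+ [10;4;7]
C(9,7)∈J2 [10;4;8]
mobility = 27 − 8 − 8 = 11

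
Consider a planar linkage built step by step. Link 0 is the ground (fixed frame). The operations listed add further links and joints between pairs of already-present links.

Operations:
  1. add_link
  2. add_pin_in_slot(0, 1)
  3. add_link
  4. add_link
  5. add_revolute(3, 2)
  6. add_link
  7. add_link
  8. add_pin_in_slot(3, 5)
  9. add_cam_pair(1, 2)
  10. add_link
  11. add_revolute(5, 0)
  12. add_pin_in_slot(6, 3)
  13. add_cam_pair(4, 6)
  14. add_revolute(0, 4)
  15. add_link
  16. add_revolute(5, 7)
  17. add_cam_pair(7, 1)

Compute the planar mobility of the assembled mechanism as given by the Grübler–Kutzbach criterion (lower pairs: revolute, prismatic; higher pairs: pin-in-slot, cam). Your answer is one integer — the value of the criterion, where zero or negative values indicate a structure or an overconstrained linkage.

M = 7

L=1 J1=0 J2=0
add link → L=2 J1=0 J2=0
PS@0,1 dof=2 J2 → L=2 J1=0 J2=1
add link → L=3 J1=0 J2=1
add link → L=4 J1=0 J2=1
R@3,2 dof=1 J1 → L=4 J1=1 J2=1
add link → L=5 J1=1 J2=1
add link → L=6 J1=1 J2=1
PS@3,5 dof=2 J2 → L=6 J1=1 J2=2
C@1,2 dof=2 J2 → L=6 J1=1 J2=3
add link → L=7 J1=1 J2=3
R@5,0 dof=1 J1 → L=7 J1=2 J2=3
PS@6,3 dof=2 J2 → L=7 J1=2 J2=4
C@4,6 dof=2 J2 → L=7 J1=2 J2=5
R@0,4 dof=1 J1 → L=7 J1=3 J2=5
add link → L=8 J1=3 J2=5
R@5,7 dof=1 J1 → L=8 J1=4 J2=5
C@7,1 dof=2 J2 → L=8 J1=4 J2=6
M=3(L−1)−2J1−J2=3·7−2·4−6=7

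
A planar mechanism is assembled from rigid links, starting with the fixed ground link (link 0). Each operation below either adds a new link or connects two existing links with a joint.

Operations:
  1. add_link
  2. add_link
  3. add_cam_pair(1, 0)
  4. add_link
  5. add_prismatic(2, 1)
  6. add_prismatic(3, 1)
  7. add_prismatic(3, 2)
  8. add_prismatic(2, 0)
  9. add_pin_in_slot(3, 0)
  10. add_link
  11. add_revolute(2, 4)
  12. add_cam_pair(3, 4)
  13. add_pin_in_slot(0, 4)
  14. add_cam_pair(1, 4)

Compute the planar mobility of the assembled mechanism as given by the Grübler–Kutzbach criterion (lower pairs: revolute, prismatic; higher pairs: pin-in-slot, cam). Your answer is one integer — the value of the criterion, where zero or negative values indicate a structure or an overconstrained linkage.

M = -3

link 0 = ground. State L|J1|J2 = 1|0|0
+link1  2|0|0
+link2  3|0|0
C(1,0) f=2→J2  3|0|1
+link3  4|0|1
P(2,1) f=1→J1  4|1|1
P(3,1) f=1→J1  4|2|1
P(3,2) f=1→J1  4|3|1
P(2,0) f=1→J1  4|4|1
PS(3,0) f=2→J2  4|4|2
+link4  5|4|2
R(2,4) f=1→J1  5|5|2
C(3,4) f=2→J2  5|5|3
PS(0,4) f=2→J2  5|5|4
C(1,4) f=2→J2  5|5|5
M = 3(5−1)−2·5−5 = 12−10−5 = -3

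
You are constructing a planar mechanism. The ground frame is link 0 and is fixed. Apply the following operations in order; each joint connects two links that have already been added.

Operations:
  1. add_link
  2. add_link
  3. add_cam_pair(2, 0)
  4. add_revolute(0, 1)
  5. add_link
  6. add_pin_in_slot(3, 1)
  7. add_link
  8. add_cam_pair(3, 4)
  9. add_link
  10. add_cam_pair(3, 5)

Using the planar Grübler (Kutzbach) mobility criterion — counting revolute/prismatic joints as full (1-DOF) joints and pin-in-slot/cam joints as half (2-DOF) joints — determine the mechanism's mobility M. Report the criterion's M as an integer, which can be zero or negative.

link 0 = ground. State L|J1|J2 = 1|0|0
+link1  2|0|0
+link2  3|0|0
C(2,0) f=2→J2  3|0|1
R(0,1) f=1→J1  3|1|1
+link3  4|1|1
PS(3,1) f=2→J2  4|1|2
+link4  5|1|2
C(3,4) f=2→J2  5|1|3
+link5  6|1|3
C(3,5) f=2→J2  6|1|4
M = 3(6−1)−2·1−4 = 15−2−4 = 9

M = 9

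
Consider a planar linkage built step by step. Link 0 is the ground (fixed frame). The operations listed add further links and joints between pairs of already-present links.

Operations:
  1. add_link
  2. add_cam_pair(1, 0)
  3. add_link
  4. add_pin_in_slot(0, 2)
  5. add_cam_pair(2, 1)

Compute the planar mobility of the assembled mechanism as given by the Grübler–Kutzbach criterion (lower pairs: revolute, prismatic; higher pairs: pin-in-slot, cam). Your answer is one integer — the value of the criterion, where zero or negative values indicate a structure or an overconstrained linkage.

(L,J1,J2)=(1,0,0); link0 fixed
link1: (2,0,0)
C 1-0 [J2]: (2,0,1)
link2: (3,0,1)
PS 0-2 [J2]: (3,0,2)
C 2-1 [J2]: (3,0,3)
Grübler: 3·2 − 2·0 − 3 = 3

M = 3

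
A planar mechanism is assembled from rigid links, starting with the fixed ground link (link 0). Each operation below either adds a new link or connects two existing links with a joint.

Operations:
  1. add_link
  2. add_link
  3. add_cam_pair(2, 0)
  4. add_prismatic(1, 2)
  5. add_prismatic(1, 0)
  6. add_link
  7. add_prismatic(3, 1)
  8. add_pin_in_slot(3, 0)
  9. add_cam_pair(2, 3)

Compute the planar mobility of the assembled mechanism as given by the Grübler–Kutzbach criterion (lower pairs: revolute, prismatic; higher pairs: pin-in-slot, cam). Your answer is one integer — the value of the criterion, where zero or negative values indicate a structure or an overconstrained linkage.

M = 0

L=1 J1=0 J2=0
add link → L=2 J1=0 J2=0
add link → L=3 J1=0 J2=0
C@2,0 dof=2 J2 → L=3 J1=0 J2=1
P@1,2 dof=1 J1 → L=3 J1=1 J2=1
P@1,0 dof=1 J1 → L=3 J1=2 J2=1
add link → L=4 J1=2 J2=1
P@3,1 dof=1 J1 → L=4 J1=3 J2=1
PS@3,0 dof=2 J2 → L=4 J1=3 J2=2
C@2,3 dof=2 J2 → L=4 J1=3 J2=3
M=3(L−1)−2J1−J2=3·3−2·3−3=0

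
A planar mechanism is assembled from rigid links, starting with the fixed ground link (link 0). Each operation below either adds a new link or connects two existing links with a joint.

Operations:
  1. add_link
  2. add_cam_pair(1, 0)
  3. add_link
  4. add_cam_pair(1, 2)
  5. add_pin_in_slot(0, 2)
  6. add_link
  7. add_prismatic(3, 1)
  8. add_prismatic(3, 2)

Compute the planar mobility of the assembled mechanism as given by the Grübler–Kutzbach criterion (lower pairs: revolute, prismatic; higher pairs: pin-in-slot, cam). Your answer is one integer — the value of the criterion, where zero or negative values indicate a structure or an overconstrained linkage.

M = 2

ground; <1,0,0>
#1 <2,0,0>
C:1↔0 J2 <2,0,1>
#2 <3,0,1>
C:1↔2 J2 <3,0,2>
PS:0↔2 J2 <3,0,3>
#3 <4,0,3>
P:3↔1 J1 <4,1,3>
P:3↔2 J1 <4,2,3>
3×3 − 2×2 − 1×3 = 2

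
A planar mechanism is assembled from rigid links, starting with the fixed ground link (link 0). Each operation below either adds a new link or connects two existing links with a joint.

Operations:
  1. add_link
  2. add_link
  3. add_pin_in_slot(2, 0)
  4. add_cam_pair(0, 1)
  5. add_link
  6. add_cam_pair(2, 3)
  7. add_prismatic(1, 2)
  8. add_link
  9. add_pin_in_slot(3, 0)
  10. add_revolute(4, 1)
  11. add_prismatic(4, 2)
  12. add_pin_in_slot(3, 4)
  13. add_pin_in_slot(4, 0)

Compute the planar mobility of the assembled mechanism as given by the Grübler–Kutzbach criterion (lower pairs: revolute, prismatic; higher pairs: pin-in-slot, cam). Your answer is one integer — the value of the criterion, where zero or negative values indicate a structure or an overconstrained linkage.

M = 0

link 0 = ground. State L|J1|J2 = 1|0|0
+link1  2|0|0
+link2  3|0|0
PS(2,0) f=2→J2  3|0|1
C(0,1) f=2→J2  3|0|2
+link3  4|0|2
C(2,3) f=2→J2  4|0|3
P(1,2) f=1→J1  4|1|3
+link4  5|1|3
PS(3,0) f=2→J2  5|1|4
R(4,1) f=1→J1  5|2|4
P(4,2) f=1→J1  5|3|4
PS(3,4) f=2→J2  5|3|5
PS(4,0) f=2→J2  5|3|6
M = 3(5−1)−2·3−6 = 12−6−6 = 0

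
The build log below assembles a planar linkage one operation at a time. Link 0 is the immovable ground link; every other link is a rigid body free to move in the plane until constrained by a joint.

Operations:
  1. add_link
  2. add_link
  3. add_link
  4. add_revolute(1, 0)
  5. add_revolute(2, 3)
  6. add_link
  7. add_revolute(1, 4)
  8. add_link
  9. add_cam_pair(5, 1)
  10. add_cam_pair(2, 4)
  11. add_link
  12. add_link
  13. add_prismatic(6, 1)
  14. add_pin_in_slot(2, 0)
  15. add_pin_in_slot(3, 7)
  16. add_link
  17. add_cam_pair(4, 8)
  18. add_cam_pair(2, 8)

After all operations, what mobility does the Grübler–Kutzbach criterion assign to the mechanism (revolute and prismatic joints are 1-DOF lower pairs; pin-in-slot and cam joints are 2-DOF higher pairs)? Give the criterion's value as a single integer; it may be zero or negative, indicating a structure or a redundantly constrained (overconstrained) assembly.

L=1 J1=0 J2=0
add link → L=2 J1=0 J2=0
add link → L=3 J1=0 J2=0
add link → L=4 J1=0 J2=0
R@1,0 dof=1 J1 → L=4 J1=1 J2=0
R@2,3 dof=1 J1 → L=4 J1=2 J2=0
add link → L=5 J1=2 J2=0
R@1,4 dof=1 J1 → L=5 J1=3 J2=0
add link → L=6 J1=3 J2=0
C@5,1 dof=2 J2 → L=6 J1=3 J2=1
C@2,4 dof=2 J2 → L=6 J1=3 J2=2
add link → L=7 J1=3 J2=2
add link → L=8 J1=3 J2=2
P@6,1 dof=1 J1 → L=8 J1=4 J2=2
PS@2,0 dof=2 J2 → L=8 J1=4 J2=3
PS@3,7 dof=2 J2 → L=8 J1=4 J2=4
add link → L=9 J1=4 J2=4
C@4,8 dof=2 J2 → L=9 J1=4 J2=5
C@2,8 dof=2 J2 → L=9 J1=4 J2=6
M=3(L−1)−2J1−J2=3·8−2·4−6=10

M = 10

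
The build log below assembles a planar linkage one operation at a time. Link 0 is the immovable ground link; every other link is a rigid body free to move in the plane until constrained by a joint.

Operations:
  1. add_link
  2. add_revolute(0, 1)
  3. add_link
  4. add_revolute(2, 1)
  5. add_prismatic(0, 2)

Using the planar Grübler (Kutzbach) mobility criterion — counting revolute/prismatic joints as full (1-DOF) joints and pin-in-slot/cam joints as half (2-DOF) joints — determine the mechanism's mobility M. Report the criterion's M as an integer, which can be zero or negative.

M = 0

link 0 = ground. State L|J1|J2 = 1|0|0
+link1  2|0|0
R(0,1) f=1→J1  2|1|0
+link2  3|1|0
R(2,1) f=1→J1  3|2|0
P(0,2) f=1→J1  3|3|0
M = 3(3−1)−2·3−0 = 6−6−0 = 0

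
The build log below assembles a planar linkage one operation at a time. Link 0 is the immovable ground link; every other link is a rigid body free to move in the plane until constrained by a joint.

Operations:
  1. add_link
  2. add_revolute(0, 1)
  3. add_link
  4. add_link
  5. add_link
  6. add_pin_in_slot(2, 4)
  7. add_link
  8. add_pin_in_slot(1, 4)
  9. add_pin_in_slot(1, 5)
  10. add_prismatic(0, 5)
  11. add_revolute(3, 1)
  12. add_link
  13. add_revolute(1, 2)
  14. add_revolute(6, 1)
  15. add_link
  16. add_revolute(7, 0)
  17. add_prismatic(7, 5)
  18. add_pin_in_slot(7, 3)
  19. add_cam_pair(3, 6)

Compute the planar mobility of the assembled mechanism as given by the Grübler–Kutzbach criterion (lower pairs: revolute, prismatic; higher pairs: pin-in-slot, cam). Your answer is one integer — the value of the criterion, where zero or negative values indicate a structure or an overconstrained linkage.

[1;0;0] (link 0 is ground)
L+ [2;0;0]
R(0,1)∈J1 [2;1;0]
L+ [3;1;0]
L+ [4;1;0]
L+ [5;1;0]
PS(2,4)∈J2 [5;1;1]
L+ [6;1;1]
PS(1,4)∈J2 [6;1;2]
PS(1,5)∈J2 [6;1;3]
P(0,5)∈J1 [6;2;3]
R(3,1)∈J1 [6;3;3]
L+ [7;3;3]
R(1,2)∈J1 [7;4;3]
R(6,1)∈J1 [7;5;3]
L+ [8;5;3]
R(7,0)∈J1 [8;6;3]
P(7,5)∈J1 [8;7;3]
PS(7,3)∈J2 [8;7;4]
C(3,6)∈J2 [8;7;5]
mobility = 21 − 14 − 5 = 2

M = 2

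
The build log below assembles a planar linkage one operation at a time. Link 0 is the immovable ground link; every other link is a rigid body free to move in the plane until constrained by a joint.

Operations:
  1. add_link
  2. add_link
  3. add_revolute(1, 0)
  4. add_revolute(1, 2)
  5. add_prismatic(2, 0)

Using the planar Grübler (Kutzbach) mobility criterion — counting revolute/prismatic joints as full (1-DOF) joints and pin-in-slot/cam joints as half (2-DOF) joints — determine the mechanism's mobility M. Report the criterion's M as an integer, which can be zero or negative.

M = 0

(L,J1,J2)=(1,0,0); link0 fixed
link1: (2,0,0)
link2: (3,0,0)
R 1-0 [J1]: (3,1,0)
R 1-2 [J1]: (3,2,0)
P 2-0 [J1]: (3,3,0)
Grübler: 3·2 − 2·3 − 0 = 0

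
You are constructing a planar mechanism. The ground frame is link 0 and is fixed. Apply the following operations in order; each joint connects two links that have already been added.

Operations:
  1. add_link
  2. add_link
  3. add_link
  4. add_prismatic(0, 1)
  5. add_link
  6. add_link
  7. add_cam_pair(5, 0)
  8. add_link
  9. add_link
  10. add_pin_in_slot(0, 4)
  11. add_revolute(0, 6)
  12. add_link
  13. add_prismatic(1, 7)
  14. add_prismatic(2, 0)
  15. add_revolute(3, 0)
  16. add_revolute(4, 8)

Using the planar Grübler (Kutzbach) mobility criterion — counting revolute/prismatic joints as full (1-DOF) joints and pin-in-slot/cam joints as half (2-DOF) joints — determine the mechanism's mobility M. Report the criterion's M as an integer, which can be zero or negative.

[1;0;0] (link 0 is ground)
L+ [2;0;0]
L+ [3;0;0]
L+ [4;0;0]
P(0,1)∈J1 [4;1;0]
L+ [5;1;0]
L+ [6;1;0]
C(5,0)∈J2 [6;1;1]
L+ [7;1;1]
L+ [8;1;1]
PS(0,4)∈J2 [8;1;2]
R(0,6)∈J1 [8;2;2]
L+ [9;2;2]
P(1,7)∈J1 [9;3;2]
P(2,0)∈J1 [9;4;2]
R(3,0)∈J1 [9;5;2]
R(4,8)∈J1 [9;6;2]
mobility = 24 − 12 − 2 = 10

M = 10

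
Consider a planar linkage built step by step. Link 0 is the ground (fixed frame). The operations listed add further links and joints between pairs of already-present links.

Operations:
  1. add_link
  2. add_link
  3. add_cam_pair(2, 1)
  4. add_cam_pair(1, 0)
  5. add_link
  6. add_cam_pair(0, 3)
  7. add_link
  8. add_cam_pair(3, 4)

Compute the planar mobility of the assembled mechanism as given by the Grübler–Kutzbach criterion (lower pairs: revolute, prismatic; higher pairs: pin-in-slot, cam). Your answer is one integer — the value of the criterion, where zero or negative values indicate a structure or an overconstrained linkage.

M = 8

[1;0;0] (link 0 is ground)
L+ [2;0;0]
L+ [3;0;0]
C(2,1)∈J2 [3;0;1]
C(1,0)∈J2 [3;0;2]
L+ [4;0;2]
C(0,3)∈J2 [4;0;3]
L+ [5;0;3]
C(3,4)∈J2 [5;0;4]
mobility = 12 − 0 − 4 = 8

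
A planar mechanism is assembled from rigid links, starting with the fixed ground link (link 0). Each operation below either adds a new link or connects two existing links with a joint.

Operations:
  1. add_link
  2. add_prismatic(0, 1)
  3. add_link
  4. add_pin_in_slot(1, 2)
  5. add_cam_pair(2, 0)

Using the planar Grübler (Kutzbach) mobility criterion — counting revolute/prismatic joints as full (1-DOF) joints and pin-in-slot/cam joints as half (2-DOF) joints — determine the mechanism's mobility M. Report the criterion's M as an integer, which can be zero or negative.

M = 2

(L,J1,J2)=(1,0,0); link0 fixed
link1: (2,0,0)
P 0-1 [J1]: (2,1,0)
link2: (3,1,0)
PS 1-2 [J2]: (3,1,1)
C 2-0 [J2]: (3,1,2)
Grübler: 3·2 − 2·1 − 2 = 2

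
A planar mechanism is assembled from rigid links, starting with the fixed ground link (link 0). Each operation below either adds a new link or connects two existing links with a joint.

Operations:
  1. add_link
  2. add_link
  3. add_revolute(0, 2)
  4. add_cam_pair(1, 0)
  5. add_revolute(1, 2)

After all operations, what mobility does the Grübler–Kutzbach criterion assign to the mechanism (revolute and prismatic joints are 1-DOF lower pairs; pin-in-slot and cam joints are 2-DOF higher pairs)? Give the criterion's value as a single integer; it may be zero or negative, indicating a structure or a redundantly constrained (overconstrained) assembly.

M = 1

L=1 J1=0 J2=0
add link → L=2 J1=0 J2=0
add link → L=3 J1=0 J2=0
R@0,2 dof=1 J1 → L=3 J1=1 J2=0
C@1,0 dof=2 J2 → L=3 J1=1 J2=1
R@1,2 dof=1 J1 → L=3 J1=2 J2=1
M=3(L−1)−2J1−J2=3·2−2·2−1=1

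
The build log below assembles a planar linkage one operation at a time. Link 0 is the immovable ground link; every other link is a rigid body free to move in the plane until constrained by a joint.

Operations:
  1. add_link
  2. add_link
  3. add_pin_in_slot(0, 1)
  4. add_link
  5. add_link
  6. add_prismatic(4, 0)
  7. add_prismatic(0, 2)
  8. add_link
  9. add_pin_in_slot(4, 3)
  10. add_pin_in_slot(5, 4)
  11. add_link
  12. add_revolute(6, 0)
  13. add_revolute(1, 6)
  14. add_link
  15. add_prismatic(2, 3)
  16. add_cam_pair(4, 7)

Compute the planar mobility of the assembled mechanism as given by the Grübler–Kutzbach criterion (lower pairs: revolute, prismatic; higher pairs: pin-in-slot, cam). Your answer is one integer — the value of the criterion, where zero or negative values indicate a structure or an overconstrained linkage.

M = 7

[1;0;0] (link 0 is ground)
L+ [2;0;0]
L+ [3;0;0]
PS(0,1)∈J2 [3;0;1]
L+ [4;0;1]
L+ [5;0;1]
P(4,0)∈J1 [5;1;1]
P(0,2)∈J1 [5;2;1]
L+ [6;2;1]
PS(4,3)∈J2 [6;2;2]
PS(5,4)∈J2 [6;2;3]
L+ [7;2;3]
R(6,0)∈J1 [7;3;3]
R(1,6)∈J1 [7;4;3]
L+ [8;4;3]
P(2,3)∈J1 [8;5;3]
C(4,7)∈J2 [8;5;4]
mobility = 21 − 10 − 4 = 7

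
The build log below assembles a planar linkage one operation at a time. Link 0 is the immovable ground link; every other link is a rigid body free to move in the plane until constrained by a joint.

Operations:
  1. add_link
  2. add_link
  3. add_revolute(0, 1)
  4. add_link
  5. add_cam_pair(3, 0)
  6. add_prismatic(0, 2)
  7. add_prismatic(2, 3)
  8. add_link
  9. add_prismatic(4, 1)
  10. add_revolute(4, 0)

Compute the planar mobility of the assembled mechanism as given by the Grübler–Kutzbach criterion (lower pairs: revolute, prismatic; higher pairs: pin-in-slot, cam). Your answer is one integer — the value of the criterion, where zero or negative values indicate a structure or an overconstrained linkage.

L=1 J1=0 J2=0
add link → L=2 J1=0 J2=0
add link → L=3 J1=0 J2=0
R@0,1 dof=1 J1 → L=3 J1=1 J2=0
add link → L=4 J1=1 J2=0
C@3,0 dof=2 J2 → L=4 J1=1 J2=1
P@0,2 dof=1 J1 → L=4 J1=2 J2=1
P@2,3 dof=1 J1 → L=4 J1=3 J2=1
add link → L=5 J1=3 J2=1
P@4,1 dof=1 J1 → L=5 J1=4 J2=1
R@4,0 dof=1 J1 → L=5 J1=5 J2=1
M=3(L−1)−2J1−J2=3·4−2·5−1=1

M = 1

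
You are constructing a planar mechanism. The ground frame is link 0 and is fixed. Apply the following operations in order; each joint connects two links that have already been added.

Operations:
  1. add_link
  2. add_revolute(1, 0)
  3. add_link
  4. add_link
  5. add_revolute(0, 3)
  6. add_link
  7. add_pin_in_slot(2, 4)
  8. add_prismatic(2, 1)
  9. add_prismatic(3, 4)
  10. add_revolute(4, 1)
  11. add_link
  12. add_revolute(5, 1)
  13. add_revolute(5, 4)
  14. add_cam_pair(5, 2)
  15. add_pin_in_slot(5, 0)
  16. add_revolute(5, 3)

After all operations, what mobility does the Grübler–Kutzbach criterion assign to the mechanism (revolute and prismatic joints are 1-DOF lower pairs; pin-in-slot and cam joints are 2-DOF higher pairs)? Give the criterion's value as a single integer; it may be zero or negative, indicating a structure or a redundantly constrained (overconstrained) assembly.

M = -4

link 0 = ground. State L|J1|J2 = 1|0|0
+link1  2|0|0
R(1,0) f=1→J1  2|1|0
+link2  3|1|0
+link3  4|1|0
R(0,3) f=1→J1  4|2|0
+link4  5|2|0
PS(2,4) f=2→J2  5|2|1
P(2,1) f=1→J1  5|3|1
P(3,4) f=1→J1  5|4|1
R(4,1) f=1→J1  5|5|1
+link5  6|5|1
R(5,1) f=1→J1  6|6|1
R(5,4) f=1→J1  6|7|1
C(5,2) f=2→J2  6|7|2
PS(5,0) f=2→J2  6|7|3
R(5,3) f=1→J1  6|8|3
M = 3(6−1)−2·8−3 = 15−16−3 = -4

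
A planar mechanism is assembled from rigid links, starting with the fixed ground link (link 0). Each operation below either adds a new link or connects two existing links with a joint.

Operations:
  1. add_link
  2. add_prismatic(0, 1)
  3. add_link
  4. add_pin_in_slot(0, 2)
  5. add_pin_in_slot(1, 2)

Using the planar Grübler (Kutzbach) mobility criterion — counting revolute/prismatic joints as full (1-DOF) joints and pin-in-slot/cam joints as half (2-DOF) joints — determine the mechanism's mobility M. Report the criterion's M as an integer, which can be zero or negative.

M = 2

L=1 J1=0 J2=0
add link → L=2 J1=0 J2=0
P@0,1 dof=1 J1 → L=2 J1=1 J2=0
add link → L=3 J1=1 J2=0
PS@0,2 dof=2 J2 → L=3 J1=1 J2=1
PS@1,2 dof=2 J2 → L=3 J1=1 J2=2
M=3(L−1)−2J1−J2=3·2−2·1−2=2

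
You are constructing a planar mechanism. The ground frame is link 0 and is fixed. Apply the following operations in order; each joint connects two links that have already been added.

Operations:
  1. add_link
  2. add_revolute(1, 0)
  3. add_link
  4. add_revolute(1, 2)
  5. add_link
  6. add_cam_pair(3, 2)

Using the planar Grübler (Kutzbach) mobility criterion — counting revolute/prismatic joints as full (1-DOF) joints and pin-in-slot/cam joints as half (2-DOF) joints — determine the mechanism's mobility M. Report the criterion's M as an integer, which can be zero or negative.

M = 4

ground; <1,0,0>
#1 <2,0,0>
R:1↔0 J1 <2,1,0>
#2 <3,1,0>
R:1↔2 J1 <3,2,0>
#3 <4,2,0>
C:3↔2 J2 <4,2,1>
3×3 − 2×2 − 1×1 = 4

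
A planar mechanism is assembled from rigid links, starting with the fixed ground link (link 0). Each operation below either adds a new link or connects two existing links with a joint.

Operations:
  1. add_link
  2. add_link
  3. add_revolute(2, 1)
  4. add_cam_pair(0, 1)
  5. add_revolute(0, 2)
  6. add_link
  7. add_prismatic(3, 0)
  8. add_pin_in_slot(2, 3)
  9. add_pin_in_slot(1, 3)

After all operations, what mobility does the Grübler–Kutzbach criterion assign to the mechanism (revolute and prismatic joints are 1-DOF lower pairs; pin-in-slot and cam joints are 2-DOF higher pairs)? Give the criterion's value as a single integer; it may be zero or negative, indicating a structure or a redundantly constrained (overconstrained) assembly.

M = 0

(L,J1,J2)=(1,0,0); link0 fixed
link1: (2,0,0)
link2: (3,0,0)
R 2-1 [J1]: (3,1,0)
C 0-1 [J2]: (3,1,1)
R 0-2 [J1]: (3,2,1)
link3: (4,2,1)
P 3-0 [J1]: (4,3,1)
PS 2-3 [J2]: (4,3,2)
PS 1-3 [J2]: (4,3,3)
Grübler: 3·3 − 2·3 − 3 = 0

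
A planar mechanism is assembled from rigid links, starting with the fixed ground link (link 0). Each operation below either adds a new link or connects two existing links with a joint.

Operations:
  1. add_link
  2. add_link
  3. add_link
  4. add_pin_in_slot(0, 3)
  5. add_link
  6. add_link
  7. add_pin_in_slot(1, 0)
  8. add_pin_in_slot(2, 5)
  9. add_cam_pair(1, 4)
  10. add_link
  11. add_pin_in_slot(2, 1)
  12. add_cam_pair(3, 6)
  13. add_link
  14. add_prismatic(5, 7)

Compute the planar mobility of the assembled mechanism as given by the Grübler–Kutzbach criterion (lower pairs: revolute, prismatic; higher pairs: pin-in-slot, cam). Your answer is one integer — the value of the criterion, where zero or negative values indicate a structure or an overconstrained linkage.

[1;0;0] (link 0 is ground)
L+ [2;0;0]
L+ [3;0;0]
L+ [4;0;0]
PS(0,3)∈J2 [4;0;1]
L+ [5;0;1]
L+ [6;0;1]
PS(1,0)∈J2 [6;0;2]
PS(2,5)∈J2 [6;0;3]
C(1,4)∈J2 [6;0;4]
L+ [7;0;4]
PS(2,1)∈J2 [7;0;5]
C(3,6)∈J2 [7;0;6]
L+ [8;0;6]
P(5,7)∈J1 [8;1;6]
mobility = 21 − 2 − 6 = 13

M = 13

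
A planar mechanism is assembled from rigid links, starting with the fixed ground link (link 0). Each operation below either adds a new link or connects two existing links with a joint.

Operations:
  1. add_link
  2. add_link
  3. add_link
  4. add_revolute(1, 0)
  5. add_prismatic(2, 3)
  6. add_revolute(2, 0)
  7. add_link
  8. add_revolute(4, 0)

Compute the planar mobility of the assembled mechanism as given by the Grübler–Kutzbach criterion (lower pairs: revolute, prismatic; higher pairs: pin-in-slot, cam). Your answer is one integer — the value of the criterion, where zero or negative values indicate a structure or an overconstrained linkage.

(L,J1,J2)=(1,0,0); link0 fixed
link1: (2,0,0)
link2: (3,0,0)
link3: (4,0,0)
R 1-0 [J1]: (4,1,0)
P 2-3 [J1]: (4,2,0)
R 2-0 [J1]: (4,3,0)
link4: (5,3,0)
R 4-0 [J1]: (5,4,0)
Grübler: 3·4 − 2·4 − 0 = 4

M = 4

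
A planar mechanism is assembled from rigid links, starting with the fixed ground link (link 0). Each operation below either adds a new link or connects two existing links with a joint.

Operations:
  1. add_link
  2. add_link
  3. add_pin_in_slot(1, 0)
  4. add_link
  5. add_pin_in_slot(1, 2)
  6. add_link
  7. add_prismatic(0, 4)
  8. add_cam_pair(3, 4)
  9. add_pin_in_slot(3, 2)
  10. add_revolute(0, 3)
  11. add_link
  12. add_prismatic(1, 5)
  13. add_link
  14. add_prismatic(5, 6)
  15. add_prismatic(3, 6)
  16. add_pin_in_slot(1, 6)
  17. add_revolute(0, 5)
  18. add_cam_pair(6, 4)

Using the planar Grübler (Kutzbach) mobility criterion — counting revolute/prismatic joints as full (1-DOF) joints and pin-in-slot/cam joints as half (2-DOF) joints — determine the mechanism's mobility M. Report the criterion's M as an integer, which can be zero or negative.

M = 0

L=1 J1=0 J2=0
add link → L=2 J1=0 J2=0
add link → L=3 J1=0 J2=0
PS@1,0 dof=2 J2 → L=3 J1=0 J2=1
add link → L=4 J1=0 J2=1
PS@1,2 dof=2 J2 → L=4 J1=0 J2=2
add link → L=5 J1=0 J2=2
P@0,4 dof=1 J1 → L=5 J1=1 J2=2
C@3,4 dof=2 J2 → L=5 J1=1 J2=3
PS@3,2 dof=2 J2 → L=5 J1=1 J2=4
R@0,3 dof=1 J1 → L=5 J1=2 J2=4
add link → L=6 J1=2 J2=4
P@1,5 dof=1 J1 → L=6 J1=3 J2=4
add link → L=7 J1=3 J2=4
P@5,6 dof=1 J1 → L=7 J1=4 J2=4
P@3,6 dof=1 J1 → L=7 J1=5 J2=4
PS@1,6 dof=2 J2 → L=7 J1=5 J2=5
R@0,5 dof=1 J1 → L=7 J1=6 J2=5
C@6,4 dof=2 J2 → L=7 J1=6 J2=6
M=3(L−1)−2J1−J2=3·6−2·6−6=0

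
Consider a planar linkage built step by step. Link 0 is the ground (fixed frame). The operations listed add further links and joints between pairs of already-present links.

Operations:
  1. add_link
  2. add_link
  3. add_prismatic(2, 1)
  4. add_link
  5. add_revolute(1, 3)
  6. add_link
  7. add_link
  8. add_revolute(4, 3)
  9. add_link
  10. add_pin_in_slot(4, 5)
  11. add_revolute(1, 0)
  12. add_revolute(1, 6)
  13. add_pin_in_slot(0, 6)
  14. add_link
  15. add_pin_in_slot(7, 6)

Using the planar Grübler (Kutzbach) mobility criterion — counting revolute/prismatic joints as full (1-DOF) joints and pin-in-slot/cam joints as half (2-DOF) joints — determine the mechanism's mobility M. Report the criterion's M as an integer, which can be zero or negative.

M = 8

link 0 = ground. State L|J1|J2 = 1|0|0
+link1  2|0|0
+link2  3|0|0
P(2,1) f=1→J1  3|1|0
+link3  4|1|0
R(1,3) f=1→J1  4|2|0
+link4  5|2|0
+link5  6|2|0
R(4,3) f=1→J1  6|3|0
+link6  7|3|0
PS(4,5) f=2→J2  7|3|1
R(1,0) f=1→J1  7|4|1
R(1,6) f=1→J1  7|5|1
PS(0,6) f=2→J2  7|5|2
+link7  8|5|2
PS(7,6) f=2→J2  8|5|3
M = 3(8−1)−2·5−3 = 21−10−3 = 8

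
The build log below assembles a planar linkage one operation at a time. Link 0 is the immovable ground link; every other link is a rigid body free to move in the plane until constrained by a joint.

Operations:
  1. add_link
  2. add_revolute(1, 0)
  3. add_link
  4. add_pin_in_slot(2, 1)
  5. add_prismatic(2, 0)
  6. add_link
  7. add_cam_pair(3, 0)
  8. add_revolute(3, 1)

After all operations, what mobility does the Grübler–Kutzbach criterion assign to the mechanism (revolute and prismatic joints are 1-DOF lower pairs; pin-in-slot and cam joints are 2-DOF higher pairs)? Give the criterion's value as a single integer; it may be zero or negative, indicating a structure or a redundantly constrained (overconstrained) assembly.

[1;0;0] (link 0 is ground)
L+ [2;0;0]
R(1,0)∈J1 [2;1;0]
L+ [3;1;0]
PS(2,1)∈J2 [3;1;1]
P(2,0)∈J1 [3;2;1]
L+ [4;2;1]
C(3,0)∈J2 [4;2;2]
R(3,1)∈J1 [4;3;2]
mobility = 9 − 6 − 2 = 1

M = 1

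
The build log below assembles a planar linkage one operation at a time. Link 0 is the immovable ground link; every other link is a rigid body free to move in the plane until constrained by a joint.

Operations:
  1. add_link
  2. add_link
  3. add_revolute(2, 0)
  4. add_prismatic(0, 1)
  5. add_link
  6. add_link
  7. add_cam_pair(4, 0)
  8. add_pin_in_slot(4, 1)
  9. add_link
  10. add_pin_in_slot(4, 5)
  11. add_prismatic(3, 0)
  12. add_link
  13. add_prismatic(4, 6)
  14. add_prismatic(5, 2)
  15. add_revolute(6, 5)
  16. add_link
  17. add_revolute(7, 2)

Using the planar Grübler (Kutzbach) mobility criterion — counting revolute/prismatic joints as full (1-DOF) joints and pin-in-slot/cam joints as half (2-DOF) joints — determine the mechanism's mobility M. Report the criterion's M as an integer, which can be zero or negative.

M = 4

(L,J1,J2)=(1,0,0); link0 fixed
link1: (2,0,0)
link2: (3,0,0)
R 2-0 [J1]: (3,1,0)
P 0-1 [J1]: (3,2,0)
link3: (4,2,0)
link4: (5,2,0)
C 4-0 [J2]: (5,2,1)
PS 4-1 [J2]: (5,2,2)
link5: (6,2,2)
PS 4-5 [J2]: (6,2,3)
P 3-0 [J1]: (6,3,3)
link6: (7,3,3)
P 4-6 [J1]: (7,4,3)
P 5-2 [J1]: (7,5,3)
R 6-5 [J1]: (7,6,3)
link7: (8,6,3)
R 7-2 [J1]: (8,7,3)
Grübler: 3·7 − 2·7 − 3 = 4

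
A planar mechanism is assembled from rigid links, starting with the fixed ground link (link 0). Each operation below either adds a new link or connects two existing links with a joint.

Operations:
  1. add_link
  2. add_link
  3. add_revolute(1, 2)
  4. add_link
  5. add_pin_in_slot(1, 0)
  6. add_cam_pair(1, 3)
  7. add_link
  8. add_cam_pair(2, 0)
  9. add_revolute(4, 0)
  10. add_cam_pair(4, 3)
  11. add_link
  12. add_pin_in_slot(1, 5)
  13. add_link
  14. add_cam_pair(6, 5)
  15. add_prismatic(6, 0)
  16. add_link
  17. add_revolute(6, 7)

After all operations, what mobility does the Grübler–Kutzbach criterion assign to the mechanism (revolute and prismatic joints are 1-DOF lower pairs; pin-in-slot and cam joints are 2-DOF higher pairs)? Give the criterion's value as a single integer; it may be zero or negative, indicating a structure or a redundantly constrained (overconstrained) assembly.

link 0 = ground. State L|J1|J2 = 1|0|0
+link1  2|0|0
+link2  3|0|0
R(1,2) f=1→J1  3|1|0
+link3  4|1|0
PS(1,0) f=2→J2  4|1|1
C(1,3) f=2→J2  4|1|2
+link4  5|1|2
C(2,0) f=2→J2  5|1|3
R(4,0) f=1→J1  5|2|3
C(4,3) f=2→J2  5|2|4
+link5  6|2|4
PS(1,5) f=2→J2  6|2|5
+link6  7|2|5
C(6,5) f=2→J2  7|2|6
P(6,0) f=1→J1  7|3|6
+link7  8|3|6
R(6,7) f=1→J1  8|4|6
M = 3(8−1)−2·4−6 = 21−8−6 = 7

M = 7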